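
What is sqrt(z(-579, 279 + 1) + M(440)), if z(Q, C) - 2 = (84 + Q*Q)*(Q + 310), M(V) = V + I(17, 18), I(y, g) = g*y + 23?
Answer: 3*I*sqrt(10022406) ≈ 9497.5*I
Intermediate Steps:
I(y, g) = 23 + g*y
M(V) = 329 + V (M(V) = V + (23 + 18*17) = V + (23 + 306) = V + 329 = 329 + V)
z(Q, C) = 2 + (84 + Q**2)*(310 + Q) (z(Q, C) = 2 + (84 + Q*Q)*(Q + 310) = 2 + (84 + Q**2)*(310 + Q))
sqrt(z(-579, 279 + 1) + M(440)) = sqrt((26042 + (-579)**3 + 84*(-579) + 310*(-579)**2) + (329 + 440)) = sqrt((26042 - 194104539 - 48636 + 310*335241) + 769) = sqrt((26042 - 194104539 - 48636 + 103924710) + 769) = sqrt(-90202423 + 769) = sqrt(-90201654) = 3*I*sqrt(10022406)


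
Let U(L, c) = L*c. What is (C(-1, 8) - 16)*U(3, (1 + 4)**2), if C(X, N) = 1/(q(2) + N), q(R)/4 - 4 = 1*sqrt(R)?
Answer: -81375/68 - 75*sqrt(2)/136 ≈ -1197.5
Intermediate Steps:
q(R) = 16 + 4*sqrt(R) (q(R) = 16 + 4*(1*sqrt(R)) = 16 + 4*sqrt(R))
C(X, N) = 1/(16 + N + 4*sqrt(2)) (C(X, N) = 1/((16 + 4*sqrt(2)) + N) = 1/(16 + N + 4*sqrt(2)))
(C(-1, 8) - 16)*U(3, (1 + 4)**2) = (1/(16 + 8 + 4*sqrt(2)) - 16)*(3*(1 + 4)**2) = (1/(24 + 4*sqrt(2)) - 16)*(3*5**2) = (-16 + 1/(24 + 4*sqrt(2)))*(3*25) = (-16 + 1/(24 + 4*sqrt(2)))*75 = -1200 + 75/(24 + 4*sqrt(2))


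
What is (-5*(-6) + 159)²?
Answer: 35721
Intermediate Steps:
(-5*(-6) + 159)² = (30 + 159)² = 189² = 35721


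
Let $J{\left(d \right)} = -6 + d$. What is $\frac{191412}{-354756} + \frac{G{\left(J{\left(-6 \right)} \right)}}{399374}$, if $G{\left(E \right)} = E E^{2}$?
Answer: $- \frac{3210749769}{5903346781} \approx -0.54389$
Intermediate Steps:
$G{\left(E \right)} = E^{3}$
$\frac{191412}{-354756} + \frac{G{\left(J{\left(-6 \right)} \right)}}{399374} = \frac{191412}{-354756} + \frac{\left(-6 - 6\right)^{3}}{399374} = 191412 \left(- \frac{1}{354756}\right) + \left(-12\right)^{3} \cdot \frac{1}{399374} = - \frac{15951}{29563} - \frac{864}{199687} = - \frac{3210749769}{5903346781}$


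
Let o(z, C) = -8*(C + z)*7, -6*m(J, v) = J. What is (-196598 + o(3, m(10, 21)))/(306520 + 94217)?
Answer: -590018/1202211 ≈ -0.49078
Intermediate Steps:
m(J, v) = -J/6
o(z, C) = -56*C - 56*z (o(z, C) = (-8*C - 8*z)*7 = -56*C - 56*z)
(-196598 + o(3, m(10, 21)))/(306520 + 94217) = (-196598 + (-(-28)*10/3 - 56*3))/(306520 + 94217) = (-196598 + (-56*(-5/3) - 168))/400737 = (-196598 + (280/3 - 168))*(1/400737) = (-196598 - 224/3)*(1/400737) = -590018/3*1/400737 = -590018/1202211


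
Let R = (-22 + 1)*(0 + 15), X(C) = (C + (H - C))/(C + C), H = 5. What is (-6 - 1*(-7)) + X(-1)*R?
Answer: 1577/2 ≈ 788.50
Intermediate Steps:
X(C) = 5/(2*C) (X(C) = (C + (5 - C))/(C + C) = 5/((2*C)) = 5*(1/(2*C)) = 5/(2*C))
R = -315 (R = -21*15 = -315)
(-6 - 1*(-7)) + X(-1)*R = (-6 - 1*(-7)) + ((5/2)/(-1))*(-315) = (-6 + 7) + ((5/2)*(-1))*(-315) = 1 - 5/2*(-315) = 1 + 1575/2 = 1577/2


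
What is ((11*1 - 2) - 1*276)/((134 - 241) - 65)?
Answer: 267/172 ≈ 1.5523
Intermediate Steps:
((11*1 - 2) - 1*276)/((134 - 241) - 65) = ((11 - 2) - 276)/(-107 - 65) = (9 - 276)/(-172) = -267*(-1/172) = 267/172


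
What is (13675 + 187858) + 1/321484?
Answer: 64789634973/321484 ≈ 2.0153e+5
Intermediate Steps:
(13675 + 187858) + 1/321484 = 201533 + 1/321484 = 64789634973/321484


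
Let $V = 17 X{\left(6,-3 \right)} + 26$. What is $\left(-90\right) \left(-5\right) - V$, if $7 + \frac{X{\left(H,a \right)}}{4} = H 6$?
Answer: $-1548$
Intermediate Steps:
$X{\left(H,a \right)} = -28 + 24 H$ ($X{\left(H,a \right)} = -28 + 4 H 6 = -28 + 4 \cdot 6 H = -28 + 24 H$)
$V = 1998$ ($V = 17 \left(-28 + 24 \cdot 6\right) + 26 = 17 \left(-28 + 144\right) + 26 = 17 \cdot 116 + 26 = 1972 + 26 = 1998$)
$\left(-90\right) \left(-5\right) - V = \left(-90\right) \left(-5\right) - 1998 = 450 - 1998 = -1548$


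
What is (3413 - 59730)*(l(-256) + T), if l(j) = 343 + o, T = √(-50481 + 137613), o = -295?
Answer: -2703216 - 112634*√21783 ≈ -1.9327e+7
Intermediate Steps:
T = 2*√21783 (T = √87132 = 2*√21783 ≈ 295.18)
l(j) = 48 (l(j) = 343 - 295 = 48)
(3413 - 59730)*(l(-256) + T) = (3413 - 59730)*(48 + 2*√21783) = -56317*(48 + 2*√21783) = -2703216 - 112634*√21783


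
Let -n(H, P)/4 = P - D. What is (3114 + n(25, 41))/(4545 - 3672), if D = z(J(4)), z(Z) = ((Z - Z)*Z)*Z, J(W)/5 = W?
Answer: 2950/873 ≈ 3.3792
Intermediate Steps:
J(W) = 5*W
z(Z) = 0 (z(Z) = (0*Z)*Z = 0*Z = 0)
D = 0
n(H, P) = -4*P (n(H, P) = -4*(P - 1*0) = -4*(P + 0) = -4*P)
(3114 + n(25, 41))/(4545 - 3672) = (3114 - 4*41)/(4545 - 3672) = (3114 - 164)/873 = 2950*(1/873) = 2950/873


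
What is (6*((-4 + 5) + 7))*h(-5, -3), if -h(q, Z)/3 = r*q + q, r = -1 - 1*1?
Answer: -720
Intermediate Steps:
r = -2 (r = -1 - 1 = -2)
h(q, Z) = 3*q (h(q, Z) = -3*(-2*q + q) = -(-3)*q = 3*q)
(6*((-4 + 5) + 7))*h(-5, -3) = (6*((-4 + 5) + 7))*(3*(-5)) = (6*(1 + 7))*(-15) = (6*8)*(-15) = 48*(-15) = -720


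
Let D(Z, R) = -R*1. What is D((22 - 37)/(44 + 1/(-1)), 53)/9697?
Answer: -53/9697 ≈ -0.0054656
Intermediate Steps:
D(Z, R) = -R
D((22 - 37)/(44 + 1/(-1)), 53)/9697 = -1*53/9697 = -53*1/9697 = -53/9697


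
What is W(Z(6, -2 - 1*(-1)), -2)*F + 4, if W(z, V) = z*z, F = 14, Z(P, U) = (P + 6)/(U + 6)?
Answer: 2116/25 ≈ 84.640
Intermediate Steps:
Z(P, U) = (6 + P)/(6 + U)
W(z, V) = z²
W(Z(6, -2 - 1*(-1)), -2)*F + 4 = ((6 + 6)/(6 + (-2 - 1*(-1))))²*14 + 4 = (12/(6 + (-2 + 1)))²*14 + 4 = (12/(6 - 1))²*14 + 4 = (12/5)²*14 + 4 = (144/25)*14 + 4 = 2016/25 + 4 = 2116/25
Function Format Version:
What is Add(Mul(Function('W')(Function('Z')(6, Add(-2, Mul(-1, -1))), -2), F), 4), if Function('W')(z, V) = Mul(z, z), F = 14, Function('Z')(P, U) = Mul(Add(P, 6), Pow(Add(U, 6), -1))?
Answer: Rational(2116, 25) ≈ 84.640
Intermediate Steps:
Function('Z')(P, U) = Mul(Pow(Add(6, U), -1), Add(6, P)) (Function('Z')(P, U) = Mul(Add(6, P), Pow(Add(6, U), -1)) = Mul(Pow(Add(6, U), -1), Add(6, P)))
Function('W')(z, V) = Pow(z, 2)
Add(Mul(Function('W')(Function('Z')(6, Add(-2, Mul(-1, -1))), -2), F), 4) = Add(Mul(Pow(Mul(Pow(Add(6, Add(-2, Mul(-1, -1))), -1), Add(6, 6)), 2), 14), 4) = Add(Mul(Pow(Mul(Pow(Add(6, Add(-2, 1)), -1), 12), 2), 14), 4) = Add(Mul(Pow(Mul(Pow(Add(6, -1), -1), 12), 2), 14), 4) = Add(Mul(Pow(Mul(Pow(5, -1), 12), 2), 14), 4) = Add(Mul(Pow(Mul(Rational(1, 5), 12), 2), 14), 4) = Add(Mul(Pow(Rational(12, 5), 2), 14), 4) = Add(Mul(Rational(144, 25), 14), 4) = Add(Rational(2016, 25), 4) = Rational(2116, 25)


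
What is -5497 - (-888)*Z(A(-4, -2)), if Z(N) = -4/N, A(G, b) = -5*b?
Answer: -29261/5 ≈ -5852.2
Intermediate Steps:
-5497 - (-888)*Z(A(-4, -2)) = -5497 - (-888)*(-4/((-5*(-2)))) = -5497 - (-888)*(-4/10) = -5497 - (-888)*(-4*1/10) = -5497 - (-888)*(-2)/5 = -5497 - 1*1776/5 = -5497 - 1776/5 = -29261/5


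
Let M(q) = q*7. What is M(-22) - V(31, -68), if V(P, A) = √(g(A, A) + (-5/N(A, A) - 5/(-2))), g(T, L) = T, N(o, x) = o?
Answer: -154 - I*√75633/34 ≈ -154.0 - 8.0887*I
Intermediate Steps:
M(q) = 7*q
V(P, A) = √(5/2 + A - 5/A) (V(P, A) = √(A + (-5/A - 5/(-2))) = √(A + (-5/A - 5*(-½))) = √(A + (-5/A + 5/2)) = √(A + (5/2 - 5/A)) = √(5/2 + A - 5/A))
M(-22) - V(31, -68) = 7*(-22) - √(10 - 20/(-68) + 4*(-68))/2 = -154 - √(10 - 20*(-1/68) - 272)/2 = -154 - √(10 + 5/17 - 272)/2 = -154 - √(-4449/17)/2 = -154 - I*√75633/17/2 = -154 - I*√75633/34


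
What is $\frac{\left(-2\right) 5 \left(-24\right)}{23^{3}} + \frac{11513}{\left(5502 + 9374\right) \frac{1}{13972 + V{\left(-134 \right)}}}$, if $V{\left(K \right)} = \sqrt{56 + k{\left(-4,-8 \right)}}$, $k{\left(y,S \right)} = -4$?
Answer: $\frac{489295690363}{45249073} + \frac{11513 \sqrt{13}}{7438} \approx 10819.0$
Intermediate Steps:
$V{\left(K \right)} = 2 \sqrt{13}$ ($V{\left(K \right)} = \sqrt{56 - 4} = \sqrt{52} = 2 \sqrt{13}$)
$\frac{\left(-2\right) 5 \left(-24\right)}{23^{3}} + \frac{11513}{\left(5502 + 9374\right) \frac{1}{13972 + V{\left(-134 \right)}}} = \frac{\left(-2\right) 5 \left(-24\right)}{23^{3}} + \frac{11513}{\left(5502 + 9374\right) \frac{1}{13972 + 2 \sqrt{13}}} = \frac{\left(-10\right) \left(-24\right)}{12167} + \frac{11513}{14876 \frac{1}{13972 + 2 \sqrt{13}}} = 240 \cdot \frac{1}{12167} + 11513 \left(\frac{3493}{3719} + \frac{\sqrt{13}}{7438}\right) = \frac{240}{12167} + \left(\frac{40214909}{3719} + \frac{11513 \sqrt{13}}{7438}\right) = \frac{489295690363}{45249073} + \frac{11513 \sqrt{13}}{7438}$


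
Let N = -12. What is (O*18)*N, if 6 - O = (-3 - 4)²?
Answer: 9288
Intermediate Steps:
O = -43 (O = 6 - (-3 - 4)² = 6 - 1*(-7)² = 6 - 1*49 = 6 - 49 = -43)
(O*18)*N = -43*18*(-12) = -774*(-12) = 9288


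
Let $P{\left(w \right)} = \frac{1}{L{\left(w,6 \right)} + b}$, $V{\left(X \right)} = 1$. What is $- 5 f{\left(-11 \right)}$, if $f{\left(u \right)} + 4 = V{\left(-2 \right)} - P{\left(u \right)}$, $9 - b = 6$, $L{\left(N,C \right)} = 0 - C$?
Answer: $\frac{40}{3} \approx 13.333$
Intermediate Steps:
$L{\left(N,C \right)} = - C$
$b = 3$ ($b = 9 - 6 = 3$)
$P{\left(w \right)} = - \frac{1}{3}$ ($P{\left(w \right)} = \frac{1}{\left(-1\right) 6 + 3} = \frac{1}{-6 + 3} = \frac{1}{-3} = - \frac{1}{3}$)
$f{\left(u \right)} = - \frac{8}{3}$ ($f{\left(u \right)} = -4 + \left(1 - - \frac{1}{3}\right) = -4 + \left(1 + \frac{1}{3}\right) = -4 + \frac{4}{3} = - \frac{8}{3}$)
$- 5 f{\left(-11 \right)} = \left(-5\right) \left(- \frac{8}{3}\right) = \frac{40}{3}$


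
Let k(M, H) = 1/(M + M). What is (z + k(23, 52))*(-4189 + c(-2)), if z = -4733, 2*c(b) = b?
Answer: 456117115/23 ≈ 1.9831e+7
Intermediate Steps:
k(M, H) = 1/(2*M)
c(b) = b/2
(z + k(23, 52))*(-4189 + c(-2)) = (-4733 + (1/2)/23)*(-4189 + (1/2)*(-2)) = (-4733 + (1/2)*(1/23))*(-4189 - 1) = (-4733 + 1/46)*(-4190) = -217717/46*(-4190) = 456117115/23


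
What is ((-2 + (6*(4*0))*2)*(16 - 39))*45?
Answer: 2070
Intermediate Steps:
((-2 + (6*(4*0))*2)*(16 - 39))*45 = ((-2 + (6*0)*2)*(-23))*45 = ((-2 + 0*2)*(-23))*45 = ((-2 + 0)*(-23))*45 = -2*(-23)*45 = 46*45 = 2070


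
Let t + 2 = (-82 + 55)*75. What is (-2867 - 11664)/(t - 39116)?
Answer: 14531/41143 ≈ 0.35318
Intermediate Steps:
t = -2027 (t = -2 + (-82 + 55)*75 = -2 - 27*75 = -2 - 2025 = -2027)
(-2867 - 11664)/(t - 39116) = (-2867 - 11664)/(-2027 - 39116) = -14531/(-41143) = -14531*(-1/41143) = 14531/41143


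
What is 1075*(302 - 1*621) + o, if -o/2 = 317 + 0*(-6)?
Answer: -343559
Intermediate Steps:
o = -634 (o = -2*(317 + 0*(-6)) = -2*(317 + 0) = -2*317 = -634)
1075*(302 - 1*621) + o = 1075*(302 - 1*621) - 634 = 1075*(302 - 621) - 634 = 1075*(-319) - 634 = -342925 - 634 = -343559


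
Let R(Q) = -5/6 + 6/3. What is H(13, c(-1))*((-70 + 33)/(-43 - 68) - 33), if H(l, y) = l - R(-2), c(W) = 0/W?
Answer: -3479/9 ≈ -386.56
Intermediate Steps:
R(Q) = 7/6 (R(Q) = -5*⅙ + 6*(⅓) = -⅚ + 2 = 7/6)
c(W) = 0
H(l, y) = -7/6 + l (H(l, y) = l - 1*7/6 = l - 7/6 = -7/6 + l)
H(13, c(-1))*((-70 + 33)/(-43 - 68) - 33) = (-7/6 + 13)*((-70 + 33)/(-43 - 68) - 33) = 71*(-37/(-111) - 33)/6 = 71*(-37*(-1/111) - 33)/6 = 71*(⅓ - 33)/6 = (71/6)*(-98/3) = -3479/9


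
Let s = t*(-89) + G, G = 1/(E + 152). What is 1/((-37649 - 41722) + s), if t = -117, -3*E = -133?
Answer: -589/40616259 ≈ -1.4502e-5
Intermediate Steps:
E = 133/3 (E = -1/3*(-133) = 133/3 ≈ 44.333)
G = 3/589 (G = 1/(133/3 + 152) = 1/(589/3) = 3/589 ≈ 0.0050934)
s = 6133260/589 (s = -117*(-89) + 3/589 = 10413 + 3/589 = 6133260/589 ≈ 10413.)
1/((-37649 - 41722) + s) = 1/((-37649 - 41722) + 6133260/589) = 1/(-79371 + 6133260/589) = 1/(-40616259/589) = -589/40616259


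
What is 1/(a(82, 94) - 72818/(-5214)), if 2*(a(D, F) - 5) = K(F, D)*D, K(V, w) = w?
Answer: 2607/8814178 ≈ 0.00029577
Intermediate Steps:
a(D, F) = 5 + D**2/2 (a(D, F) = 5 + (D*D)/2 = 5 + D**2/2)
1/(a(82, 94) - 72818/(-5214)) = 1/((5 + (1/2)*82**2) - 72818/(-5214)) = 1/((5 + (1/2)*6724) - 72818*(-1/5214)) = 1/((5 + 3362) + 36409/2607) = 1/(3367 + 36409/2607) = 1/(8814178/2607) = 2607/8814178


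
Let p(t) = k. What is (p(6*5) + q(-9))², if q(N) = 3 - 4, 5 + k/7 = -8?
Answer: 8464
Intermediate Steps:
k = -91 (k = -35 + 7*(-8) = -35 - 56 = -91)
p(t) = -91
q(N) = -1
(p(6*5) + q(-9))² = (-91 - 1)² = (-92)² = 8464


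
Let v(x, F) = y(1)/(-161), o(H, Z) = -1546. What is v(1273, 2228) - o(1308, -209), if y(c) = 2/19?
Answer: 4729212/3059 ≈ 1546.0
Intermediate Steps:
y(c) = 2/19 (y(c) = 2*(1/19) = 2/19)
v(x, F) = -2/3059 (v(x, F) = (2/19)/(-161) = (2/19)*(-1/161) = -2/3059)
v(1273, 2228) - o(1308, -209) = -2/3059 - 1*(-1546) = -2/3059 + 1546 = 4729212/3059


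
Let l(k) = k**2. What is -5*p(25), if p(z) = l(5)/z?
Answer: -5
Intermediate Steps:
p(z) = 25/z (p(z) = 5**2/z = 25/z)
-5*p(25) = -125/25 = -5*1 = -5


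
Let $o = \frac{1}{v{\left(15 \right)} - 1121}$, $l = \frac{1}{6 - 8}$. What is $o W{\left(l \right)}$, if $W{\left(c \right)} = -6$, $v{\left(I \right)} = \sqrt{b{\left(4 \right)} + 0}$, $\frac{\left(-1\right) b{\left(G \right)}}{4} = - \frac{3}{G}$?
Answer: $\frac{3363}{628319} + \frac{3 \sqrt{3}}{628319} \approx 0.0053606$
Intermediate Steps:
$b{\left(G \right)} = \frac{12}{G}$ ($b{\left(G \right)} = - 4 \left(- \frac{3}{G}\right) = \frac{12}{G}$)
$v{\left(I \right)} = \sqrt{3}$ ($v{\left(I \right)} = \sqrt{\frac{12}{4} + 0} = \sqrt{12 \cdot \frac{1}{4} + 0} = \sqrt{3 + 0} = \sqrt{3}$)
$l = - \frac{1}{2}$ ($l = \frac{1}{-2} = - \frac{1}{2} \approx -0.5$)
$o = \frac{1}{-1121 + \sqrt{3}}$ ($o = \frac{1}{\sqrt{3} - 1121} = \frac{1}{-1121 + \sqrt{3}} \approx -0.00089344$)
$o W{\left(l \right)} = \left(- \frac{1121}{1256638} - \frac{\sqrt{3}}{1256638}\right) \left(-6\right) = \frac{3363}{628319} + \frac{3 \sqrt{3}}{628319}$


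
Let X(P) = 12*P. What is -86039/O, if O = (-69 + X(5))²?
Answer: -86039/81 ≈ -1062.2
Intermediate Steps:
O = 81 (O = (-69 + 12*5)² = (-69 + 60)² = (-9)² = 81)
-86039/O = -86039/81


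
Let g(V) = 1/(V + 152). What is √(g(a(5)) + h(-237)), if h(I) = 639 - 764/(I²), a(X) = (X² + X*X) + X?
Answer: √2109622514/1817 ≈ 25.278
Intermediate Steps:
a(X) = X + 2*X² (a(X) = (X² + X²) + X = 2*X² + X = X + 2*X²)
h(I) = 639 - 764/I²
g(V) = 1/(152 + V)
√(g(a(5)) + h(-237)) = √(1/(152 + 5*(1 + 2*5)) + (639 - 764/(-237)²)) = √(1/(152 + 5*(1 + 10)) + (639 - 764*1/56169)) = √(1/(152 + 5*11) + (639 - 764/56169)) = √(1/(152 + 55) + 35891227/56169) = √(1/207 + 35891227/56169) = √(91722718/143543) = √2109622514/1817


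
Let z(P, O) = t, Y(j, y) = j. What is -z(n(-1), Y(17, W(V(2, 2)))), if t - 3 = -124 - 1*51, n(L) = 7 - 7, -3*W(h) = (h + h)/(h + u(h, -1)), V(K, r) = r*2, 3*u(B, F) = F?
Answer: 172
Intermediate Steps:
u(B, F) = F/3
V(K, r) = 2*r
W(h) = -2*h/(3*(-⅓ + h)) (W(h) = -(h + h)/(3*(h + (⅓)*(-1))) = -2*h/(3*(h - ⅓)) = -2*h/(3*(-⅓ + h)))
n(L) = 0
t = -172 (t = 3 + (-124 - 1*51) = 3 + (-124 - 51) = 3 - 175 = -172)
z(P, O) = -172
-z(n(-1), Y(17, W(V(2, 2)))) = -1*(-172) = 172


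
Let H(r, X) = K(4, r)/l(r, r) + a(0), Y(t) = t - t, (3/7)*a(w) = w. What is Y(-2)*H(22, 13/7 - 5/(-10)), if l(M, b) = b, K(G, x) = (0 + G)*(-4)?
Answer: 0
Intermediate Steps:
a(w) = 7*w/3
Y(t) = 0
K(G, x) = -4*G (K(G, x) = G*(-4) = -4*G)
H(r, X) = -16/r (H(r, X) = (-4*4)/r + (7/3)*0 = -16/r + 0 = -16/r)
Y(-2)*H(22, 13/7 - 5/(-10)) = 0*(-16/22) = 0*(-16*1/22) = 0*(-8/11) = 0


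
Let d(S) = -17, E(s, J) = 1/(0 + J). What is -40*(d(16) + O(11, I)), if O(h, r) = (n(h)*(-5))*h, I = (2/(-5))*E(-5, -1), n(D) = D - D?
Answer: 680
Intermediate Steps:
n(D) = 0
E(s, J) = 1/J
I = ⅖ (I = (2/(-5))/(-1) = (2*(-⅕))*(-1) = -⅖*(-1) = ⅖ ≈ 0.40000)
O(h, r) = 0 (O(h, r) = (0*(-5))*h = 0*h = 0)
-40*(d(16) + O(11, I)) = -40*(-17 + 0) = -40*(-17) = 680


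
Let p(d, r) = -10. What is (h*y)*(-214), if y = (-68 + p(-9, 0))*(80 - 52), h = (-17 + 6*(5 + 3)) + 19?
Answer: 23368800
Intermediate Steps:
h = 50 (h = (-17 + 6*8) + 19 = (-17 + 48) + 19 = 31 + 19 = 50)
y = -2184 (y = (-68 - 10)*(80 - 52) = -78*28 = -2184)
(h*y)*(-214) = (50*(-2184))*(-214) = -109200*(-214) = 23368800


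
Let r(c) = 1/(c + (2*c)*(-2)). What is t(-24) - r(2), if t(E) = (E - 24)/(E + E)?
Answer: 7/6 ≈ 1.1667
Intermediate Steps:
r(c) = -1/(3*c) (r(c) = 1/(c - 4*c) = 1/(-3*c) = -1/(3*c))
t(E) = (-24 + E)/(2*E) (t(E) = (-24 + E)/((2*E)) = (-24 + E)*(1/(2*E)) = (-24 + E)/(2*E))
t(-24) - r(2) = (½)*(-24 - 24)/(-24) - (-1)/(3*2) = (½)*(-1/24)*(-48) - (-1)/(3*2) = 1 - 1*(-⅙) = 1 + ⅙ = 7/6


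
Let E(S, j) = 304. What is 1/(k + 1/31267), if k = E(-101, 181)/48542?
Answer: 758881357/4776855 ≈ 158.87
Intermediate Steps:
k = 152/24271 (k = 304/48542 = 304*(1/48542) = 152/24271 ≈ 0.0062626)
1/(k + 1/31267) = 1/(152/24271 + 1/31267) = 1/(4776855/758881357) = 758881357/4776855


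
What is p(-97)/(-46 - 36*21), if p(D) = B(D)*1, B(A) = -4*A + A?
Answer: -291/802 ≈ -0.36284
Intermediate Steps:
B(A) = -3*A
p(D) = -3*D (p(D) = -3*D*1 = -3*D)
p(-97)/(-46 - 36*21) = (-3*(-97))/(-46 - 36*21) = 291/(-46 - 756) = 291/(-802) = 291*(-1/802) = -291/802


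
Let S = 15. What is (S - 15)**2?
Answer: 0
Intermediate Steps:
(S - 15)**2 = (15 - 15)**2 = 0**2 = 0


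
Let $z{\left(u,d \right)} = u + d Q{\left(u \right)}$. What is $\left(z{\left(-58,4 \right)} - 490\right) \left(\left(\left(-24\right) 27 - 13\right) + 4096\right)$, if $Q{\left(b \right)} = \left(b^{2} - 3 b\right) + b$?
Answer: $45932820$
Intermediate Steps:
$Q{\left(b \right)} = b^{2} - 2 b$
$z{\left(u,d \right)} = u + d u \left(-2 + u\right)$
$\left(z{\left(-58,4 \right)} - 490\right) \left(\left(\left(-24\right) 27 - 13\right) + 4096\right) = \left(- 58 \left(1 + 4 \left(-2 - 58\right)\right) - 490\right) \left(\left(\left(-24\right) 27 - 13\right) + 4096\right) = \left(- 58 \left(1 + 4 \left(-60\right)\right) - 490\right) \left(\left(-648 - 13\right) + 4096\right) = \left(- 58 \left(1 - 240\right) - 490\right) \left(-661 + 4096\right) = \left(\left(-58\right) \left(-239\right) - 490\right) 3435 = \left(13862 - 490\right) 3435 = 13372 \cdot 3435 = 45932820$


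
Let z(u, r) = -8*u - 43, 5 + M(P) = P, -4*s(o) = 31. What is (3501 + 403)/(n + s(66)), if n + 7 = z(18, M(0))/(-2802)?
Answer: -21878016/82285 ≈ -265.88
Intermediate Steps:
s(o) = -31/4 (s(o) = -1/4*31 = -31/4)
M(P) = -5 + P
z(u, r) = -43 - 8*u
n = -19427/2802 (n = -7 + (-43 - 8*18)/(-2802) = -7 + (-43 - 144)*(-1/2802) = -7 - 187*(-1/2802) = -7 + 187/2802 = -19427/2802 ≈ -6.9333)
(3501 + 403)/(n + s(66)) = (3501 + 403)/(-19427/2802 - 31/4) = 3904/(-82285/5604) = 3904*(-5604/82285) = -21878016/82285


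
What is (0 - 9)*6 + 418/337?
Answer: -17780/337 ≈ -52.760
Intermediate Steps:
(0 - 9)*6 + 418/337 = -9*6 + 418*(1/337) = -54 + 418/337 = -17780/337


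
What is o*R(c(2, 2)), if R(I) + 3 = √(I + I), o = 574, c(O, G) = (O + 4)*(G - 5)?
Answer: -1722 + 3444*I ≈ -1722.0 + 3444.0*I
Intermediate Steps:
c(O, G) = (-5 + G)*(4 + O) (c(O, G) = (4 + O)*(-5 + G) = (-5 + G)*(4 + O))
R(I) = -3 + √2*√I (R(I) = -3 + √(I + I) = -3 + √(2*I) = -3 + √2*√I)
o*R(c(2, 2)) = 574*(-3 + √2*√(-20 - 5*2 + 4*2 + 2*2)) = 574*(-3 + √2*√(-20 - 10 + 8 + 4)) = 574*(-3 + √2*√(-18)) = 574*(-3 + √2*(3*I*√2)) = 574*(-3 + 6*I) = -1722 + 3444*I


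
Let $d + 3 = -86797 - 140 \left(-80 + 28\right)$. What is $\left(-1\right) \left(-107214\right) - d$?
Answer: $186734$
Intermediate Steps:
$d = -79520$ ($d = -3 - \left(86797 + 140 \left(-80 + 28\right)\right) = -3 - \left(86797 + 140 \left(-52\right)\right) = -3 - 79517 = -79520$)
$\left(-1\right) \left(-107214\right) - d = \left(-1\right) \left(-107214\right) - -79520 = 107214 + 79520 = 186734$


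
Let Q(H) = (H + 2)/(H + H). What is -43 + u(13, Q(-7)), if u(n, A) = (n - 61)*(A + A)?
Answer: -541/7 ≈ -77.286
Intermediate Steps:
Q(H) = (2 + H)/(2*H) (Q(H) = (2 + H)/((2*H)) = (2 + H)*(1/(2*H)) = (2 + H)/(2*H))
u(n, A) = 2*A*(-61 + n) (u(n, A) = (-61 + n)*(2*A) = 2*A*(-61 + n))
-43 + u(13, Q(-7)) = -43 + 2*((½)*(2 - 7)/(-7))*(-61 + 13) = -43 + 2*((½)*(-⅐)*(-5))*(-48) = -43 + 2*(5/14)*(-48) = -43 - 240/7 = -541/7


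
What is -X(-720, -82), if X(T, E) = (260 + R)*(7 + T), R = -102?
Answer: 112654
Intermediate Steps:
X(T, E) = 1106 + 158*T (X(T, E) = (260 - 102)*(7 + T) = 158*(7 + T) = 1106 + 158*T)
-X(-720, -82) = -(1106 + 158*(-720)) = -(1106 - 113760) = -1*(-112654) = 112654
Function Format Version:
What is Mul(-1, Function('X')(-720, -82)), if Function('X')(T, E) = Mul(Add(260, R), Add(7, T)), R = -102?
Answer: 112654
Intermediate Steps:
Function('X')(T, E) = Add(1106, Mul(158, T)) (Function('X')(T, E) = Mul(Add(260, -102), Add(7, T)) = Mul(158, Add(7, T)) = Add(1106, Mul(158, T)))
Mul(-1, Function('X')(-720, -82)) = Mul(-1, Add(1106, Mul(158, -720))) = Mul(-1, Add(1106, -113760)) = Mul(-1, -112654) = 112654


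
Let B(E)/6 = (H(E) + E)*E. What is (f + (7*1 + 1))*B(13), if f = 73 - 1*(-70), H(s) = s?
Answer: 306228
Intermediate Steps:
B(E) = 12*E² (B(E) = 6*((E + E)*E) = 6*((2*E)*E) = 6*(2*E²) = 12*E²)
f = 143 (f = 73 + 70 = 143)
(f + (7*1 + 1))*B(13) = (143 + (7*1 + 1))*(12*13²) = (143 + (7 + 1))*(12*169) = (143 + 8)*2028 = 151*2028 = 306228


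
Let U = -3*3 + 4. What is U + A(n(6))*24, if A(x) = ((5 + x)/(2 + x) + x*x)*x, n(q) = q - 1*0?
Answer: 5377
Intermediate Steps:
n(q) = q (n(q) = q + 0 = q)
U = -5 (U = -9 + 4 = -5)
A(x) = x*(x² + (5 + x)/(2 + x)) (A(x) = ((5 + x)/(2 + x) + x²)*x = (x² + (5 + x)/(2 + x))*x = x*(x² + (5 + x)/(2 + x)))
U + A(n(6))*24 = -5 + (6*(5 + 6 + 6³ + 2*6²)/(2 + 6))*24 = -5 + (6*(5 + 6 + 216 + 2*36)/8)*24 = -5 + (6*(⅛)*(5 + 6 + 216 + 72))*24 = -5 + (6*(⅛)*299)*24 = -5 + (897/4)*24 = -5 + 5382 = 5377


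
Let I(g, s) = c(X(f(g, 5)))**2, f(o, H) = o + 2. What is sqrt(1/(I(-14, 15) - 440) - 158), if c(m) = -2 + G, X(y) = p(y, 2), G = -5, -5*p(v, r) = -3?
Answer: I*sqrt(24155589)/391 ≈ 12.57*I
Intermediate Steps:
p(v, r) = 3/5 (p(v, r) = -1/5*(-3) = 3/5)
f(o, H) = 2 + o
X(y) = 3/5
c(m) = -7 (c(m) = -2 - 5 = -7)
I(g, s) = 49 (I(g, s) = (-7)**2 = 49)
sqrt(1/(I(-14, 15) - 440) - 158) = sqrt(1/(49 - 440) - 158) = sqrt(1/(-391) - 158) = sqrt(-1/391 - 158) = sqrt(-61779/391) = I*sqrt(24155589)/391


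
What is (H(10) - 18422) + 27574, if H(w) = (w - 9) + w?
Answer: 9163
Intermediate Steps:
H(w) = -9 + 2*w (H(w) = (-9 + w) + w = -9 + 2*w)
(H(10) - 18422) + 27574 = ((-9 + 2*10) - 18422) + 27574 = ((-9 + 20) - 18422) + 27574 = (11 - 18422) + 27574 = -18411 + 27574 = 9163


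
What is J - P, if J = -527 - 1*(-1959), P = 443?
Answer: 989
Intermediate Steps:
J = 1432 (J = -527 + 1959 = 1432)
J - P = 1432 - 1*443 = 1432 - 443 = 989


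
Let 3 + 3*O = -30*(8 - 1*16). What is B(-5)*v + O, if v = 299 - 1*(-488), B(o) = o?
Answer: -3856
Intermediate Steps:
O = 79 (O = -1 + (-30*(8 - 1*16))/3 = -1 + (-30*(8 - 16))/3 = -1 + (-30*(-8))/3 = -1 + (⅓)*240 = -1 + 80 = 79)
v = 787 (v = 299 + 488 = 787)
B(-5)*v + O = -5*787 + 79 = -3935 + 79 = -3856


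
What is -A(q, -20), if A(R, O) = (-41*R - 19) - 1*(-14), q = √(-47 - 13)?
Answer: 5 + 82*I*√15 ≈ 5.0 + 317.58*I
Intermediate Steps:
q = 2*I*√15 (q = √(-60) = 2*I*√15 ≈ 7.746*I)
A(R, O) = -5 - 41*R (A(R, O) = (-19 - 41*R) + 14 = -5 - 41*R)
-A(q, -20) = -(-5 - 82*I*√15) = 5 + 82*I*√15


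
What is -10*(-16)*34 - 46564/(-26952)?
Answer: 36666361/6738 ≈ 5441.7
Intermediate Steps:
-10*(-16)*34 - 46564/(-26952) = 160*34 - 46564*(-1)/26952 = 5440 - 1*(-11641/6738) = 5440 + 11641/6738 = 36666361/6738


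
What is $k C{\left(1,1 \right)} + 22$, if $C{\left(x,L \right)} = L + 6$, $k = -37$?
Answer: $-237$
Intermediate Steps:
$C{\left(x,L \right)} = 6 + L$
$k C{\left(1,1 \right)} + 22 = - 37 \left(6 + 1\right) + 22 = \left(-37\right) 7 + 22 = -259 + 22 = -237$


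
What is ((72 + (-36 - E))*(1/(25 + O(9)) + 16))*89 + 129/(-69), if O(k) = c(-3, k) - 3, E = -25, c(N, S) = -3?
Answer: 38083618/437 ≈ 87148.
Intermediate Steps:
O(k) = -6 (O(k) = -3 - 3 = -6)
((72 + (-36 - E))*(1/(25 + O(9)) + 16))*89 + 129/(-69) = ((72 + (-36 - 1*(-25)))*(1/(25 - 6) + 16))*89 + 129/(-69) = ((72 + (-36 + 25))*(1/19 + 16))*89 + 129*(-1/69) = ((72 - 11)*(1/19 + 16))*89 - 43/23 = (61*(305/19))*89 - 43/23 = (18605/19)*89 - 43/23 = 1655845/19 - 43/23 = 38083618/437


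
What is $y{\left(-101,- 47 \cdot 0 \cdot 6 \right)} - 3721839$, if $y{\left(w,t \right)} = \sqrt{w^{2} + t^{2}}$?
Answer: $-3721738$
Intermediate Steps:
$y{\left(w,t \right)} = \sqrt{t^{2} + w^{2}}$
$y{\left(-101,- 47 \cdot 0 \cdot 6 \right)} - 3721839 = \sqrt{\left(- 47 \cdot 0 \cdot 6\right)^{2} + \left(-101\right)^{2}} - 3721839 = \sqrt{\left(\left(-47\right) 0\right)^{2} + 10201} - 3721839 = \sqrt{0^{2} + 10201} - 3721839 = \sqrt{0 + 10201} - 3721839 = \sqrt{10201} - 3721839 = 101 - 3721839 = -3721738$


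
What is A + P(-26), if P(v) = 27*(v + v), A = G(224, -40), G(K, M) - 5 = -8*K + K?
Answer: -2967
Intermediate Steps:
G(K, M) = 5 - 7*K (G(K, M) = 5 + (-8*K + K) = 5 - 7*K)
A = -1563 (A = 5 - 7*224 = 5 - 1568 = -1563)
P(v) = 54*v (P(v) = 27*(2*v) = 54*v)
A + P(-26) = -1563 + 54*(-26) = -1563 - 1404 = -2967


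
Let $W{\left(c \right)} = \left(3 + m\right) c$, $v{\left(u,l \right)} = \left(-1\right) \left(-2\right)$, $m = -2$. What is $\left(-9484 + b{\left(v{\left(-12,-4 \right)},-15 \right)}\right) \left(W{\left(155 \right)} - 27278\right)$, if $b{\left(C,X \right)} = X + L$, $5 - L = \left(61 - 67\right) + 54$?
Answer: $258807666$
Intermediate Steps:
$v{\left(u,l \right)} = 2$
$W{\left(c \right)} = c$ ($W{\left(c \right)} = \left(3 - 2\right) c = 1 c = c$)
$L = -43$ ($L = 5 - \left(\left(61 - 67\right) + 54\right) = 5 - \left(-6 + 54\right) = 5 - 48 = -43$)
$b{\left(C,X \right)} = -43 + X$ ($b{\left(C,X \right)} = X - 43 = -43 + X$)
$\left(-9484 + b{\left(v{\left(-12,-4 \right)},-15 \right)}\right) \left(W{\left(155 \right)} - 27278\right) = \left(-9484 - 58\right) \left(155 - 27278\right) = \left(-9484 - 58\right) \left(-27123\right) = \left(-9542\right) \left(-27123\right) = 258807666$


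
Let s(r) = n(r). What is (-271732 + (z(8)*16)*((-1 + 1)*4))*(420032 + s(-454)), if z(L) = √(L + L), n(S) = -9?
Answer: -114133689836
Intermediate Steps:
s(r) = -9
z(L) = √2*√L (z(L) = √(2*L) = √2*√L)
(-271732 + (z(8)*16)*((-1 + 1)*4))*(420032 + s(-454)) = (-271732 + ((√2*√8)*16)*((-1 + 1)*4))*(420032 - 9) = (-271732 + ((√2*(2*√2))*16)*(0*4))*420023 = (-271732 + (4*16)*0)*420023 = (-271732 + 64*0)*420023 = (-271732 + 0)*420023 = -271732*420023 = -114133689836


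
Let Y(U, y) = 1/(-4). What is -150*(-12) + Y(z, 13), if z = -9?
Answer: 7199/4 ≈ 1799.8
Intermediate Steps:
Y(U, y) = -1/4
-150*(-12) + Y(z, 13) = -150*(-12) - 1/4 = 1800 - 1/4 = 7199/4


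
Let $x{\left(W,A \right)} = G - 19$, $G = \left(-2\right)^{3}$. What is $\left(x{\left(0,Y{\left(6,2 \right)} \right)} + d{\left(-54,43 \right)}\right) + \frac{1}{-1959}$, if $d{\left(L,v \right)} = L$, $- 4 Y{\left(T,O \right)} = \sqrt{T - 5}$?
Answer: $- \frac{158680}{1959} \approx -81.0$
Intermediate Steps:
$Y{\left(T,O \right)} = - \frac{\sqrt{-5 + T}}{4}$ ($Y{\left(T,O \right)} = - \frac{\sqrt{T - 5}}{4} = - \frac{\sqrt{-5 + T}}{4}$)
$G = -8$
$x{\left(W,A \right)} = -27$ ($x{\left(W,A \right)} = -8 - 19 = -27$)
$\left(x{\left(0,Y{\left(6,2 \right)} \right)} + d{\left(-54,43 \right)}\right) + \frac{1}{-1959} = \left(-27 - 54\right) + \frac{1}{-1959} = -81 - \frac{1}{1959} = - \frac{158680}{1959}$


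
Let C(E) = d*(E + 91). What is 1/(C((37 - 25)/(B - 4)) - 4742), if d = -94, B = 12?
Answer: -1/13437 ≈ -7.4421e-5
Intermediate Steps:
C(E) = -8554 - 94*E (C(E) = -94*(E + 91) = -94*(91 + E) = -8554 - 94*E)
1/(C((37 - 25)/(B - 4)) - 4742) = 1/((-8554 - 94*(37 - 25)/(12 - 4)) - 4742) = 1/((-8554 - 1128/8) - 4742) = 1/((-8554 - 94*3/2) - 4742) = 1/((-8554 - 141) - 4742) = 1/(-8695 - 4742) = 1/(-13437) = -1/13437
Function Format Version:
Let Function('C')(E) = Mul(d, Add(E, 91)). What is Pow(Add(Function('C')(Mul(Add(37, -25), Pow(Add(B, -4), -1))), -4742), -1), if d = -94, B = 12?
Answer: Rational(-1, 13437) ≈ -7.4421e-5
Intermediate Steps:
Function('C')(E) = Add(-8554, Mul(-94, E)) (Function('C')(E) = Mul(-94, Add(E, 91)) = Mul(-94, Add(91, E)) = Add(-8554, Mul(-94, E)))
Pow(Add(Function('C')(Mul(Add(37, -25), Pow(Add(B, -4), -1))), -4742), -1) = Pow(Add(Add(-8554, Mul(-94, Mul(Add(37, -25), Pow(Add(12, -4), -1)))), -4742), -1) = Pow(Add(Add(-8554, Mul(-94, Mul(12, Pow(8, -1)))), -4742), -1) = Pow(Add(Add(-8554, Mul(-94, Mul(12, Rational(1, 8)))), -4742), -1) = Pow(Add(Add(-8554, Mul(-94, Rational(3, 2))), -4742), -1) = Pow(Add(Add(-8554, -141), -4742), -1) = Pow(Add(-8695, -4742), -1) = Pow(-13437, -1) = Rational(-1, 13437)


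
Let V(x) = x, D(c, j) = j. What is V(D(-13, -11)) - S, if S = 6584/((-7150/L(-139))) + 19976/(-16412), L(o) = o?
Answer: -183725499/1333475 ≈ -137.78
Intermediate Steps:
S = 169057274/1333475 (S = 6584/((-7150/(-139))) + 19976/(-16412) = 6584/((-7150*(-1/139))) + 19976*(-1/16412) = 6584/(7150/139) - 454/373 = 6584*(139/7150) - 454/373 = 457588/3575 - 454/373 = 169057274/1333475 ≈ 126.78)
V(D(-13, -11)) - S = -11 - 1*169057274/1333475 = -11 - 169057274/1333475 = -183725499/1333475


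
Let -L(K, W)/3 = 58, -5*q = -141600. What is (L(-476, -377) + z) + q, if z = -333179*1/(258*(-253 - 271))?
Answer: 3805447211/135192 ≈ 28148.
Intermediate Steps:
q = 28320 (q = -⅕*(-141600) = 28320)
z = 333179/135192 (z = -333179/((-524*258)) = -333179/(-135192) = -333179*(-1/135192) = 333179/135192 ≈ 2.4645)
L(K, W) = -174 (L(K, W) = -3*58 = -174)
(L(-476, -377) + z) + q = (-174 + 333179/135192) + 28320 = -23190229/135192 + 28320 = 3805447211/135192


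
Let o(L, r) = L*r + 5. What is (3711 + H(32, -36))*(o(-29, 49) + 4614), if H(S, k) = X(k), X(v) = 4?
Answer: 11880570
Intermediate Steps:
H(S, k) = 4
o(L, r) = 5 + L*r
(3711 + H(32, -36))*(o(-29, 49) + 4614) = (3711 + 4)*((5 - 29*49) + 4614) = 3715*((5 - 1421) + 4614) = 3715*(-1416 + 4614) = 3715*3198 = 11880570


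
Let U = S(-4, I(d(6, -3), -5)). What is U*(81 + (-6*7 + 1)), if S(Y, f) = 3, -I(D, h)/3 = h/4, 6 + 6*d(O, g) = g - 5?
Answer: 120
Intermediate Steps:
d(O, g) = -11/6 + g/6 (d(O, g) = -1 + (g - 5)/6 = -1 + (-5 + g)/6 = -1 + (-⅚ + g/6) = -11/6 + g/6)
I(D, h) = -3*h/4
U = 3
U*(81 + (-6*7 + 1)) = 3*(81 + (-6*7 + 1)) = 3*(81 + (-42 + 1)) = 3*(81 - 41) = 3*40 = 120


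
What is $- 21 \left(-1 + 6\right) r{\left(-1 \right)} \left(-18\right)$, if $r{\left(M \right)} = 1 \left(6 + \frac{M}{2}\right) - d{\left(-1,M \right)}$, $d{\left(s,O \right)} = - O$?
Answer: $8505$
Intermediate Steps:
$r{\left(M \right)} = 6 + \frac{3 M}{2}$ ($r{\left(M \right)} = 1 \left(6 + \frac{M}{2}\right) - - M = 1 \left(6 + M \frac{1}{2}\right) + M = 1 \left(6 + \frac{M}{2}\right) + M = \left(6 + \frac{M}{2}\right) + M = 6 + \frac{3 M}{2}$)
$- 21 \left(-1 + 6\right) r{\left(-1 \right)} \left(-18\right) = - 21 \left(-1 + 6\right) \left(6 + \frac{3}{2} \left(-1\right)\right) \left(-18\right) = - 21 \cdot 5 \left(6 - \frac{3}{2}\right) \left(-18\right) = - 21 \cdot 5 \cdot \frac{9}{2} \left(-18\right) = \left(-21\right) \frac{45}{2} \left(-18\right) = \left(- \frac{945}{2}\right) \left(-18\right) = 8505$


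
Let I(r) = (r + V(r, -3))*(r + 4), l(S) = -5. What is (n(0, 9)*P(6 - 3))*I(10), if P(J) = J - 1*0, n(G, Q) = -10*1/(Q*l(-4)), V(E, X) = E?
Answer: 560/3 ≈ 186.67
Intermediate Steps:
n(G, Q) = 2/Q (n(G, Q) = -10*(-1/(5*Q)) = -(-2)/Q = 2/Q)
P(J) = J (P(J) = J + 0 = J)
I(r) = 2*r*(4 + r) (I(r) = (r + r)*(r + 4) = (2*r)*(4 + r) = 2*r*(4 + r))
(n(0, 9)*P(6 - 3))*I(10) = ((2/9)*(6 - 3))*(2*10*(4 + 10)) = ((2*(⅑))*3)*(2*10*14) = ((2/9)*3)*280 = (⅔)*280 = 560/3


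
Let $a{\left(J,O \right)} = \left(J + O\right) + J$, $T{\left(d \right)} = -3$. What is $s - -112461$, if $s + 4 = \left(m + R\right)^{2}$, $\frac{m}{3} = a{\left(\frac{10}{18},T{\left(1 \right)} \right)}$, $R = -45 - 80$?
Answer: $\frac{1165777}{9} \approx 1.2953 \cdot 10^{5}$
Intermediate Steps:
$a{\left(J,O \right)} = O + 2 J$
$R = -125$
$m = - \frac{17}{3}$ ($m = 3 \left(-3 + 2 \cdot \frac{10}{18}\right) = 3 \left(-3 + 2 \cdot 10 \cdot \frac{1}{18}\right) = 3 \left(-3 + 2 \cdot \frac{5}{9}\right) = 3 \left(-3 + \frac{10}{9}\right) = 3 \left(- \frac{17}{9}\right) = - \frac{17}{3} \approx -5.6667$)
$s = \frac{153628}{9}$ ($s = -4 + \left(- \frac{17}{3} - 125\right)^{2} = -4 + \left(- \frac{392}{3}\right)^{2} = -4 + \frac{153664}{9} = \frac{153628}{9} \approx 17070.0$)
$s - -112461 = \frac{153628}{9} - -112461 = \frac{153628}{9} + 112461 = \frac{1165777}{9}$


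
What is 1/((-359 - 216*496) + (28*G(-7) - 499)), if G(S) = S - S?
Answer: -1/107994 ≈ -9.2598e-6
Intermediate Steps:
G(S) = 0
1/((-359 - 216*496) + (28*G(-7) - 499)) = 1/((-359 - 216*496) + (28*0 - 499)) = 1/((-359 - 107136) + (0 - 499)) = 1/(-107495 - 499) = 1/(-107994) = -1/107994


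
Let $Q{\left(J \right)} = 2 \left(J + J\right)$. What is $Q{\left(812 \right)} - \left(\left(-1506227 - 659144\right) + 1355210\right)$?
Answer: $813409$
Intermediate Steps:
$Q{\left(J \right)} = 4 J$ ($Q{\left(J \right)} = 2 \cdot 2 J = 4 J$)
$Q{\left(812 \right)} - \left(\left(-1506227 - 659144\right) + 1355210\right) = 4 \cdot 812 - \left(\left(-1506227 - 659144\right) + 1355210\right) = 3248 - \left(-2165371 + 1355210\right) = 3248 - -810161 = 3248 + 810161 = 813409$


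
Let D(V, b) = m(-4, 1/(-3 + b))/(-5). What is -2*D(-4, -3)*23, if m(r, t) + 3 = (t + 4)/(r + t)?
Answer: -4508/125 ≈ -36.064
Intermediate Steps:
m(r, t) = -3 + (4 + t)/(r + t) (m(r, t) = -3 + (t + 4)/(r + t) = -3 + (4 + t)/(r + t))
D(V, b) = -(16 - 2/(-3 + b))/(5*(-4 + 1/(-3 + b))) (D(V, b) = ((4 - 3*(-4) - 2/(-3 + b))/(-4 + 1/(-3 + b)))/(-5) = ((4 + 12 - 2/(-3 + b))/(-4 + 1/(-3 + b)))*(-⅕) = ((16 - 2/(-3 + b))/(-4 + 1/(-3 + b)))*(-⅕) = -(16 - 2/(-3 + b))/(5*(-4 + 1/(-3 + b))))
-2*D(-4, -3)*23 = -4*(-25 + 8*(-3))/(5*(-13 + 4*(-3)))*23 = -4*(-25 - 24)/(5*(-13 - 12))*23 = -4*(-49)/(5*(-25))*23 = -4*(-1)*(-49)/(5*25)*23 = -2*98/125*23 = -196/125*23 = -4508/125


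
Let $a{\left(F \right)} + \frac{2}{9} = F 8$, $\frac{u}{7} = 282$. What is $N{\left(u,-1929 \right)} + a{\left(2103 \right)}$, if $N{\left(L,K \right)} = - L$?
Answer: $\frac{133648}{9} \approx 14850.0$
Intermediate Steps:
$u = 1974$ ($u = 7 \cdot 282 = 1974$)
$a{\left(F \right)} = - \frac{2}{9} + 8 F$ ($a{\left(F \right)} = - \frac{2}{9} + F 8 = - \frac{2}{9} + 8 F$)
$N{\left(u,-1929 \right)} + a{\left(2103 \right)} = \left(-1\right) 1974 + \left(- \frac{2}{9} + 8 \cdot 2103\right) = -1974 + \left(- \frac{2}{9} + 16824\right) = -1974 + \frac{151414}{9} = \frac{133648}{9}$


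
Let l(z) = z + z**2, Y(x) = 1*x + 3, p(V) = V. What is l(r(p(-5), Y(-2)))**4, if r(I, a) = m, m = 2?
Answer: 1296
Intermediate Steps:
Y(x) = 3 + x (Y(x) = x + 3 = 3 + x)
r(I, a) = 2
l(r(p(-5), Y(-2)))**4 = (2*(1 + 2))**4 = (2*3)**4 = 6**4 = 1296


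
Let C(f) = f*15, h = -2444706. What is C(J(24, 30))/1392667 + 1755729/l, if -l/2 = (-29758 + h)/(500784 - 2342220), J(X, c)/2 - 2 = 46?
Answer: -1125644891626454157/1723052177744 ≈ -6.5329e+5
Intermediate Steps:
J(X, c) = 96 (J(X, c) = 4 + 2*46 = 4 + 92 = 96)
l = -1237232/460359 (l = -2*(-29758 - 2444706)/(500784 - 2342220) = -(-4948928)/(-1841436) = -(-4948928)*(-1)/1841436 = -2*618616/460359 = -1237232/460359 ≈ -2.6875)
C(f) = 15*f
C(J(24, 30))/1392667 + 1755729/l = (15*96)/1392667 + 1755729/(-1237232/460359) = 1440*(1/1392667) + 1755729*(-460359/1237232) = 1440/1392667 - 808265646711/1237232 = -1125644891626454157/1723052177744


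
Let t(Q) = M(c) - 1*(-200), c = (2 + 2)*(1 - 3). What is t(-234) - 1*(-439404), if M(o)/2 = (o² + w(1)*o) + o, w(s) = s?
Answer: 439700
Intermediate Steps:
c = -8 (c = 4*(-2) = -8)
M(o) = 2*o² + 4*o (M(o) = 2*((o² + 1*o) + o) = 2*((o² + o) + o) = 2*((o + o²) + o) = 2*(o² + 2*o) = 2*o² + 4*o)
t(Q) = 296 (t(Q) = 2*(-8)*(2 - 8) - 1*(-200) = 2*(-8)*(-6) + 200 = 96 + 200 = 296)
t(-234) - 1*(-439404) = 296 - 1*(-439404) = 296 + 439404 = 439700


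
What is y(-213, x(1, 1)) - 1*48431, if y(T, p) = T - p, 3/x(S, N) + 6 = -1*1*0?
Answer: -97287/2 ≈ -48644.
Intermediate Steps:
x(S, N) = -½ (x(S, N) = 3/(-6 - 1*1*0) = 3/(-6 - 1*0) = 3/(-6 + 0) = 3/(-6) = 3*(-⅙) = -½)
y(-213, x(1, 1)) - 1*48431 = (-213 - 1*(-½)) - 1*48431 = (-213 + ½) - 48431 = -425/2 - 48431 = -97287/2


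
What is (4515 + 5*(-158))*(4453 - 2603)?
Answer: 6891250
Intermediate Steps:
(4515 + 5*(-158))*(4453 - 2603) = (4515 - 790)*1850 = 3725*1850 = 6891250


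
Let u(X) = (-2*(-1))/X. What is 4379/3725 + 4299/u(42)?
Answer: 336293654/3725 ≈ 90280.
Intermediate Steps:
u(X) = 2/X
4379/3725 + 4299/u(42) = 4379/3725 + 4299/((2/42)) = 4379*(1/3725) + 4299/((2*(1/42))) = 4379/3725 + 4299/(1/21) = 4379/3725 + 4299*21 = 4379/3725 + 90279 = 336293654/3725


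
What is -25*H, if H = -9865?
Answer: 246625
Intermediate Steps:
-25*H = -25*(-9865) = 246625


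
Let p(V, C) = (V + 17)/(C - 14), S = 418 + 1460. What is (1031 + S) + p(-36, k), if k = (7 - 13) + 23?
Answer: 8708/3 ≈ 2902.7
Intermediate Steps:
k = 17 (k = -6 + 23 = 17)
S = 1878
p(V, C) = (17 + V)/(-14 + C)
(1031 + S) + p(-36, k) = (1031 + 1878) + (17 - 36)/(-14 + 17) = 2909 - 19/3 = 8708/3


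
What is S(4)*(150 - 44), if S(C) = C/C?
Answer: 106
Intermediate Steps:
S(C) = 1
S(4)*(150 - 44) = 1*(150 - 44) = 1*106 = 106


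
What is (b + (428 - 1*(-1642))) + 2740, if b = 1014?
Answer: 5824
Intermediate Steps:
(b + (428 - 1*(-1642))) + 2740 = (1014 + (428 - 1*(-1642))) + 2740 = (1014 + (428 + 1642)) + 2740 = (1014 + 2070) + 2740 = 3084 + 2740 = 5824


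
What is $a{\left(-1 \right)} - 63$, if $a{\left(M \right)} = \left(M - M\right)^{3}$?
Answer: $-63$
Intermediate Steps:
$a{\left(M \right)} = 0$ ($a{\left(M \right)} = 0^{3} = 0$)
$a{\left(-1 \right)} - 63 = 0 - 63 = -63$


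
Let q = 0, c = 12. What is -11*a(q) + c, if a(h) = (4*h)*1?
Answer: 12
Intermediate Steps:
a(h) = 4*h
-11*a(q) + c = -44*0 + 12 = -11*0 + 12 = 0 + 12 = 12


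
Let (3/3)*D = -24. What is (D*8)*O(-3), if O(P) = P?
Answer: 576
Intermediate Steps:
D = -24
(D*8)*O(-3) = -24*8*(-3) = -192*(-3) = 576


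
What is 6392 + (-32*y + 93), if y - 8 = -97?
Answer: 9333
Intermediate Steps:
y = -89 (y = 8 - 97 = -89)
6392 + (-32*y + 93) = 6392 + (-32*(-89) + 93) = 6392 + (2848 + 93) = 6392 + 2941 = 9333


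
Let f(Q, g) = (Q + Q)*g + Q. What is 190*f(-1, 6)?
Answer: -2470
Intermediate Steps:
f(Q, g) = Q + 2*Q*g (f(Q, g) = (2*Q)*g + Q = 2*Q*g + Q = Q + 2*Q*g)
190*f(-1, 6) = 190*(-(1 + 2*6)) = 190*(-(1 + 12)) = 190*(-1*13) = 190*(-13) = -2470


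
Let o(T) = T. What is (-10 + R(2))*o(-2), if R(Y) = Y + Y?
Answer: 12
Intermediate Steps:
R(Y) = 2*Y
(-10 + R(2))*o(-2) = (-10 + 2*2)*(-2) = (-10 + 4)*(-2) = -6*(-2) = 12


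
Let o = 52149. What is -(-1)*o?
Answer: 52149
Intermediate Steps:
-(-1)*o = -(-1)*52149 = -1*(-52149) = 52149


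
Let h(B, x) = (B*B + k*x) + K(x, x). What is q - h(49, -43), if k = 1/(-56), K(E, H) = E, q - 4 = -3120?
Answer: -306587/56 ≈ -5474.8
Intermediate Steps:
q = -3116 (q = 4 - 3120 = -3116)
k = -1/56 ≈ -0.017857
h(B, x) = B² + 55*x/56 (h(B, x) = (B*B - x/56) + x = (B² - x/56) + x = B² + 55*x/56)
q - h(49, -43) = -3116 - (49² + (55/56)*(-43)) = -3116 - (2401 - 2365/56) = -3116 - 1*132091/56 = -3116 - 132091/56 = -306587/56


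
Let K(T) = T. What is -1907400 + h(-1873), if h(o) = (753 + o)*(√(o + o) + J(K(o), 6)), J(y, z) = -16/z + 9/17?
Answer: -97155320/51 - 1120*I*√3746 ≈ -1.905e+6 - 68549.0*I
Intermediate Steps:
J(y, z) = 9/17 - 16/z (J(y, z) = -16/z + 9*(1/17) = -16/z + 9/17 = 9/17 - 16/z)
h(o) = (753 + o)*(-109/51 + √2*√o) (h(o) = (753 + o)*(√(o + o) + (9/17 - 16/6)) = (753 + o)*(√(2*o) + (9/17 - 16*⅙)) = (753 + o)*(√2*√o + (9/17 - 8/3)) = (753 + o)*(√2*√o - 109/51) = (753 + o)*(-109/51 + √2*√o))
-1907400 + h(-1873) = -1907400 + (-27359/17 - 109/51*(-1873) + √2*(-1873)^(3/2) + 753*√2*√(-1873)) = -1907400 + (-27359/17 + 204157/51 + √2*(-1873*I*√1873) + 753*√2*(I*√1873)) = -1907400 + (-27359/17 + 204157/51 - 1873*I*√3746 + 753*I*√3746) = -1907400 + (122080/51 - 1120*I*√3746) = -97155320/51 - 1120*I*√3746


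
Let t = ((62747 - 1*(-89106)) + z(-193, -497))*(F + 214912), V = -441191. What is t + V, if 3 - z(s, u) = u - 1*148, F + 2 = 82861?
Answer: 45409934080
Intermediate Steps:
F = 82859 (F = -2 + 82861 = 82859)
z(s, u) = 151 - u (z(s, u) = 3 - (u - 1*148) = 3 - (u - 148) = 3 - (-148 + u) = 3 + (148 - u) = 151 - u)
t = 45410375271 (t = ((62747 - 1*(-89106)) + (151 - 1*(-497)))*(82859 + 214912) = ((62747 + 89106) + (151 + 497))*297771 = (151853 + 648)*297771 = 152501*297771 = 45410375271)
t + V = 45410375271 - 441191 = 45409934080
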